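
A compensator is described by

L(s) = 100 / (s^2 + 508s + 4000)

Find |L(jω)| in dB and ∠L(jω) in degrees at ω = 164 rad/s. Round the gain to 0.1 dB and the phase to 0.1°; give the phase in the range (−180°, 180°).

-58.7 dB, -105.4°

Substitute s = j164:
Numerator: 100 = 100 + j0
Denominator: (j164)^2 + 508(j164) + 4000 = -22896 + j83312
|N| = √(100² + 0²) ≈ 100, ∠N ≈ 0.00°
|D| = √(22896² + 83312²) ≈ 86401, ∠D ≈ 105.37°
|L| = 100 / 86401 ≈ 0.0011574
Gain = 20 log₁₀(0.0011574) ≈ -58.73 dB
∠L = 0.00° − 105.37° = -105.37°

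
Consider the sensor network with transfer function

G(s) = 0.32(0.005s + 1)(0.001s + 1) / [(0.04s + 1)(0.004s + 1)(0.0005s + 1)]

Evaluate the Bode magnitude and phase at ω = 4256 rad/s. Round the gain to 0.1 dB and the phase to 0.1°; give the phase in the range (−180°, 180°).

-47.2 dB, -77.0°

At ω = 4256 rad/s:
zero (1 + j4256·0.005) = 1 + j21.28 → |·| ≈ 21.303, ∠ ≈ 87.31°
zero (1 + j4256·0.001) = 1 + j4.256 → |·| ≈ 4.3719, ∠ ≈ 76.78°
pole (1 + j4256·0.04) = 1 + j170.24 → |·| ≈ 170.24, ∠ ≈ 89.66°
pole (1 + j4256·0.004) = 1 + j17.024 → |·| ≈ 17.053, ∠ ≈ 86.64°
pole (1 + j4256·0.0005) = 1 + j2.128 → |·| ≈ 2.3513, ∠ ≈ 64.83°
|G| = 0.32 · 21.303 · 4.3719 / (170.24 · 17.053 · 2.3513) ≈ 0.0043661
Gain = 20 log₁₀(0.0043661) ≈ -47.20 dB
∠G = (87.31° + 76.78°) − (89.66° + 86.64° + 64.83°) = -77.04°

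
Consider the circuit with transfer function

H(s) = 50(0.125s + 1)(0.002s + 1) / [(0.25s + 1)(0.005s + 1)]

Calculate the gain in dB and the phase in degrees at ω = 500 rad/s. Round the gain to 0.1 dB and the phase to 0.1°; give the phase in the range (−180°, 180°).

At ω = 500 rad/s:
zero (1 + j500·0.125) = 1 + j62.5 → |·| ≈ 62.508, ∠ ≈ 89.08°
zero (1 + j500·0.002) = 1 + j1 → |·| ≈ 1.4142, ∠ ≈ 45.00°
pole (1 + j500·0.25) = 1 + j125 → |·| ≈ 125, ∠ ≈ 89.54°
pole (1 + j500·0.005) = 1 + j2.5 → |·| ≈ 2.6926, ∠ ≈ 68.20°
|H| = 50 · 62.508 · 1.4142 / (125 · 2.6926) ≈ 13.132
Gain = 20 log₁₀(13.132) ≈ 22.37 dB
∠H = (89.08° + 45.00°) − (89.54° + 68.20°) = -23.66°

22.4 dB, -23.7°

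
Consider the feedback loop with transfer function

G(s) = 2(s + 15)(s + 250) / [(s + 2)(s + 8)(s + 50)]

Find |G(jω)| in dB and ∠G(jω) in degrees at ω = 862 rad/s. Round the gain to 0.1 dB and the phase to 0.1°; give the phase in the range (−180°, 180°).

At s = jω = j862:
zero (s+15): 15 + j862 → |·| = √(15²+862²) = √743269 ≈ 862.13, ∠ = arctan(862/15) ≈ 89.00°
zero (s+250): 250 + j862 → |·| = √(250²+862²) = √805544 ≈ 897.52, ∠ = arctan(862/250) ≈ 73.83°
pole (s+2): 2 + j862 → |·| = √(2²+862²) = √743048 ≈ 862, ∠ = arctan(862/2) ≈ 89.87°
pole (s+8): 8 + j862 → |·| = √(8²+862²) = √743108 ≈ 862.04, ∠ = arctan(862/8) ≈ 89.47°
pole (s+50): 50 + j862 → |·| = √(50²+862²) = √745544 ≈ 863.45, ∠ = arctan(862/50) ≈ 86.68°
|G| = 2 · 7.7378e+05 / 6.4161e+08 ≈ 0.002412
Gain = 20 log₁₀(0.002412) ≈ -52.35 dB
∠G = 162.83° − 266.02° = -103.19°

-52.4 dB, -103.2°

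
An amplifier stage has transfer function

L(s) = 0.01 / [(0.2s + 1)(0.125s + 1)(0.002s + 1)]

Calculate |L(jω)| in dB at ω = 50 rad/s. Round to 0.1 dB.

At ω = 50 rad/s:
pole (1 + j50·0.2) = 1 + j10 → |·| ≈ 10.05, ∠ ≈ 84.29°
pole (1 + j50·0.125) = 1 + j6.25 → |·| ≈ 6.3295, ∠ ≈ 80.91°
pole (1 + j50·0.002) = 1 + j0.1 → |·| ≈ 1.005, ∠ ≈ 5.71°
|L| = 0.01 · 1 / (10.05 · 6.3295 · 1.005) ≈ 0.00015642
Gain = 20 log₁₀(0.00015642) ≈ -76.11 dB

-76.1 dB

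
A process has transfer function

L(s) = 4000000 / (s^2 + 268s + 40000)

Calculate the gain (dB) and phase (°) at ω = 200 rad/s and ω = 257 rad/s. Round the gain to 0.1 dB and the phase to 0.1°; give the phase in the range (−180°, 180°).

ω = 200: 37.5 dB, -90.0°; ω = 257: 34.7 dB, -110.7°

At s = jω = j200:
quadratic: (j200)² + 268·j200 + 40000 = 0 + j53600 → |·| ≈ 53600, ∠ ≈ 90.00°
|L| = 4000000 / 53600 ≈ 74.627
Gain = 20 log₁₀(74.627) ≈ 37.46 dB
∠L = 0.00° − 90.00° = -90.00°

At s = jω = j257:
quadratic: (j257)² + 268·j257 + 40000 = -26049 + j68876 → |·| ≈ 73637, ∠ ≈ 110.72°
|L| = 4000000 / 73637 ≈ 54.321
Gain = 20 log₁₀(54.321) ≈ 34.70 dB
∠L = 0.00° − 110.72° = -110.72°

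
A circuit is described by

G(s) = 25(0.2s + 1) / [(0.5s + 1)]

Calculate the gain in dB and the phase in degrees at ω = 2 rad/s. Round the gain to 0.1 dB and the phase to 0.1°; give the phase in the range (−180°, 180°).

At ω = 2 rad/s:
zero (1 + j2·0.2) = 1 + j0.4 → |·| ≈ 1.077, ∠ ≈ 21.80°
pole (1 + j2·0.5) = 1 + j1 → |·| ≈ 1.4142, ∠ ≈ 45.00°
|G| = 25 · 1.077 / (1.4142) ≈ 19.039
Gain = 20 log₁₀(19.039) ≈ 25.59 dB
∠G = (21.80°) − (45.00°) = -23.20°

25.6 dB, -23.2°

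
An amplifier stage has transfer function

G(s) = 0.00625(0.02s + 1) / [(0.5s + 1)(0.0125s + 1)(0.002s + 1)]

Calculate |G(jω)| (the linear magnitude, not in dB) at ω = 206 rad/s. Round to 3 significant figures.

At ω = 206 rad/s:
zero (1 + j206·0.02) = 1 + j4.12 → |·| ≈ 4.2396, ∠ ≈ 76.36°
pole (1 + j206·0.5) = 1 + j103 → |·| ≈ 103, ∠ ≈ 89.44°
pole (1 + j206·0.0125) = 1 + j2.575 → |·| ≈ 2.7624, ∠ ≈ 68.78°
pole (1 + j206·0.002) = 1 + j0.412 → |·| ≈ 1.0815, ∠ ≈ 22.39°
|G| = 0.00625 · 4.2396 / (103 · 2.7624 · 1.0815) ≈ 8.611e-05

8.61e-05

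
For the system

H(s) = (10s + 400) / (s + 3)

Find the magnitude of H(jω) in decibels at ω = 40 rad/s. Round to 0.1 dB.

Substitute s = j40:
Numerator: 10(j40) + 400 = 400 + j400
Denominator: (j40) + 3 = 3 + j40
|N| = √(400² + 400²) ≈ 565.69, ∠N ≈ 45.00°
|D| = √(3² + 40²) ≈ 40.112, ∠D ≈ 85.71°
|H| = 565.69 / 40.112 ≈ 14.103
Gain = 20 log₁₀(14.103) ≈ 22.99 dB

23.0 dB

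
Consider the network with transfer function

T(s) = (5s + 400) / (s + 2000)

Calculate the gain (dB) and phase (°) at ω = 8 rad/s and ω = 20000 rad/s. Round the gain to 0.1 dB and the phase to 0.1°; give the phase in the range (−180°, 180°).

ω = 8: -13.9 dB, 5.5°; ω = 20000: 13.9 dB, 5.5°

Substitute s = j8:
Numerator: 5(j8) + 400 = 400 + j40
Denominator: (j8) + 2000 = 2000 + j8
|N| = √(400² + 40²) ≈ 402, ∠N ≈ 5.71°
|D| = √(2000² + 8²) ≈ 2000, ∠D ≈ 0.23°
|T| = 402 / 2000 ≈ 0.201
Gain = 20 log₁₀(0.201) ≈ -13.94 dB
∠T = 5.71° − 0.23° = 5.48°

Substitute s = j20000:
Numerator: 5(j20000) + 400 = 400 + j100000
Denominator: (j20000) + 2000 = 2000 + j20000
|N| = √(400² + 100000²) ≈ 1e+05, ∠N ≈ 89.77°
|D| = √(2000² + 20000²) ≈ 20100, ∠D ≈ 84.29°
|T| = 1e+05 / 20100 ≈ 4.9751
Gain = 20 log₁₀(4.9751) ≈ 13.94 dB
∠T = 89.77° − 84.29° = 5.48°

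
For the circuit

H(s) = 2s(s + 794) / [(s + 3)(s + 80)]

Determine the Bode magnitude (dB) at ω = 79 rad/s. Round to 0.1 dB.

At s = jω = j79:
zero (s+794): 794 + j79 → |·| = √(794²+79²) = √636677 ≈ 797.92, ∠ = arctan(79/794) ≈ 5.68°
zero at origin: s = j79 → |·| = 79, ∠ = 90.00°
pole (s+3): 3 + j79 → |·| = √(3²+79²) = √6250 ≈ 79.057, ∠ = arctan(79/3) ≈ 87.83°
pole (s+80): 80 + j79 → |·| = √(80²+79²) = √12641 ≈ 112.43, ∠ = arctan(79/80) ≈ 44.64°
|H| = 2 · 63036 / 8888.4 ≈ 14.184
Gain = 20 log₁₀(14.184) ≈ 23.04 dB

23.0 dB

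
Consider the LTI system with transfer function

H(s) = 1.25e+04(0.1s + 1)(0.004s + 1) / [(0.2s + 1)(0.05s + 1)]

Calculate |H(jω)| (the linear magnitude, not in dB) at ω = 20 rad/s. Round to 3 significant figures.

4.81e+03

At ω = 20 rad/s:
zero (1 + j20·0.1) = 1 + j2 → |·| ≈ 2.2361, ∠ ≈ 63.43°
zero (1 + j20·0.004) = 1 + j0.08 → |·| ≈ 1.0032, ∠ ≈ 4.57°
pole (1 + j20·0.2) = 1 + j4 → |·| ≈ 4.1231, ∠ ≈ 75.96°
pole (1 + j20·0.05) = 1 + j1 → |·| ≈ 1.4142, ∠ ≈ 45.00°
|H| = 1.25e+04 · 2.2361 · 1.0032 / (4.1231 · 1.4142) ≈ 4809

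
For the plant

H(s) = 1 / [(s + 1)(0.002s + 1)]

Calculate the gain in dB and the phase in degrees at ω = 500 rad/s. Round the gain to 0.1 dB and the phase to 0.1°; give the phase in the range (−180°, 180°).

-57.0 dB, -134.9°

At ω = 500 rad/s:
pole (1 + j500·1) = 1 + j500 → |·| ≈ 500, ∠ ≈ 89.89°
pole (1 + j500·0.002) = 1 + j1 → |·| ≈ 1.4142, ∠ ≈ 45.00°
|H| = 1 · 1 / (500 · 1.4142) ≈ 0.0014142
Gain = 20 log₁₀(0.0014142) ≈ -56.99 dB
∠H = (0°) − (89.89° + 45.00°) = -134.89°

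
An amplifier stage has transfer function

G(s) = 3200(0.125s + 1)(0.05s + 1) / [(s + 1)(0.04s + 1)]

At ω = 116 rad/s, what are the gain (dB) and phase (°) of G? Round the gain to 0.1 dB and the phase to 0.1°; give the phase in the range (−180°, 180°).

At ω = 116 rad/s:
zero (1 + j116·0.125) = 1 + j14.5 → |·| ≈ 14.534, ∠ ≈ 86.05°
zero (1 + j116·0.05) = 1 + j5.8 → |·| ≈ 5.8856, ∠ ≈ 80.22°
pole (1 + j116·1) = 1 + j116 → |·| ≈ 116, ∠ ≈ 89.51°
pole (1 + j116·0.04) = 1 + j4.64 → |·| ≈ 4.7465, ∠ ≈ 77.84°
|G| = 3200 · 14.534 · 5.8856 / (116 · 4.7465) ≈ 497.16
Gain = 20 log₁₀(497.16) ≈ 53.93 dB
∠G = (86.05° + 80.22°) − (89.51° + 77.84°) = -1.08°

53.9 dB, -1.1°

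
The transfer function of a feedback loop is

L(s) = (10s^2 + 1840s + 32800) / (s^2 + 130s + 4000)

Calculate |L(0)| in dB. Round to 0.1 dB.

L(0) = 32800 / 4000 = 8.2
20 log₁₀(8.2) ≈ 18.28 dB

18.3 dB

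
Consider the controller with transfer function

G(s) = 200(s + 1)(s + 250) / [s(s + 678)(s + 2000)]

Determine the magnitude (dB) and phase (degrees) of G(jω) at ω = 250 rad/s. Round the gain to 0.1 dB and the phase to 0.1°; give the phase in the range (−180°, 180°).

-26.3 dB, 17.4°

At s = jω = j250:
zero (s+1): 1 + j250 → |·| = √(1²+250²) = √62501 ≈ 250, ∠ = arctan(250/1) ≈ 89.77°
zero (s+250): 250 + j250 → |·| = √(250²+250²) = √125000 ≈ 353.55, ∠ = arctan(250/250) ≈ 45.00°
pole (s+678): 678 + j250 → |·| = √(678²+250²) = √522184 ≈ 722.62, ∠ = arctan(250/678) ≈ 20.24°
pole (s+2000): 2000 + j250 → |·| = √(2000²+250²) = √4062500 ≈ 2015.6, ∠ = arctan(250/2000) ≈ 7.13°
pole at origin: |s| = 250, ∠ = 90.00° (in denominator)
|G| = 200 · 88388 / 3.6413e+08 ≈ 0.048547
Gain = 20 log₁₀(0.048547) ≈ -26.28 dB
∠G = 134.77° − 117.37° = 17.40°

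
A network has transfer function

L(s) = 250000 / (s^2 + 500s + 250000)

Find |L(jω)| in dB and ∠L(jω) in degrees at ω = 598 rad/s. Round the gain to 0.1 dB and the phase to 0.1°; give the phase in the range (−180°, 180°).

-2.1 dB, -109.8°

At s = jω = j598:
quadratic: (j598)² + 500·j598 + 250000 = -107604 + j299000 → |·| ≈ 3.1777e+05, ∠ ≈ 109.79°
|L| = 250000 / 3.1777e+05 ≈ 0.78673
Gain = 20 log₁₀(0.78673) ≈ -2.08 dB
∠L = 0.00° − 109.79° = -109.79°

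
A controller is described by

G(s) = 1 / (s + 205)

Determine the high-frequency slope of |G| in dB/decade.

-20 dB/decade

Each pole contributes −20 dB/decade at high frequency; each zero contributes +20 dB/decade.
Net: 0 zero(s) − 1 pole(s) → -20 dB/decade.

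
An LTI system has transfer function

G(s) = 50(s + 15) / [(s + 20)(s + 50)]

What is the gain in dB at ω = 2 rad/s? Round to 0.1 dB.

At s = jω = j2:
zero (s+15): 15 + j2 → |·| = √(15²+2²) = √229 ≈ 15.133, ∠ = arctan(2/15) ≈ 7.59°
pole (s+20): 20 + j2 → |·| = √(20²+2²) = √404 ≈ 20.1, ∠ = arctan(2/20) ≈ 5.71°
pole (s+50): 50 + j2 → |·| = √(50²+2²) = √2504 ≈ 50.04, ∠ = arctan(2/50) ≈ 2.29°
|G| = 50 · 15.133 / 1005.8 ≈ 0.75229
Gain = 20 log₁₀(0.75229) ≈ -2.47 dB

-2.5 dB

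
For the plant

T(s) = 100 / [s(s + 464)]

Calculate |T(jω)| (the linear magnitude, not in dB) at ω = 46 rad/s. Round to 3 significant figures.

0.00466

At s = jω = j46:
pole (s+464): 464 + j46 → |·| = √(464²+46²) = √217412 ≈ 466.27, ∠ = arctan(46/464) ≈ 5.66°
pole at origin: |s| = 46, ∠ = 90.00° (in denominator)
|T| = 100 / 21448 ≈ 0.0046624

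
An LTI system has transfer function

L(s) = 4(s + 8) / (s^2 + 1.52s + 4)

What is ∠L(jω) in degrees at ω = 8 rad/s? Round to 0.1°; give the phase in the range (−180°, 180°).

-123.5°

At s = jω = j8:
zero (s+8): 8 + j8 → |·| = √(8²+8²) = √128 ≈ 11.314, ∠ = arctan(8/8) ≈ 45.00°
quadratic: (j8)² + 1.52·j8 + 4 = -60 + j12.16 → |·| ≈ 61.22, ∠ ≈ 168.54°
∠L = 45.00° − 168.54° = -123.54°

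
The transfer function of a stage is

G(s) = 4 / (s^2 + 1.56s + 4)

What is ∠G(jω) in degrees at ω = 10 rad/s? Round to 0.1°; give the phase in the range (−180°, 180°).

At s = jω = j10:
quadratic: (j10)² + 1.56·j10 + 4 = -96 + j15.6 → |·| ≈ 97.259, ∠ ≈ 170.77°
∠G = 0.00° − 170.77° = -170.77°

-170.8°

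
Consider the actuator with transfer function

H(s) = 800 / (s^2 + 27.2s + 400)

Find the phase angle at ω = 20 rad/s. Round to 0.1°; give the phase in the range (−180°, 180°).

At s = jω = j20:
quadratic: (j20)² + 27.2·j20 + 400 = 0 + j544 → |·| ≈ 544, ∠ ≈ 90.00°
∠H = 0.00° − 90.00° = -90.00°

-90.0°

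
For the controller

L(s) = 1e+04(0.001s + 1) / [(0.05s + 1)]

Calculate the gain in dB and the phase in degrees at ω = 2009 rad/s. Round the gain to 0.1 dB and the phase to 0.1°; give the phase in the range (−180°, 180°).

At ω = 2009 rad/s:
zero (1 + j2009·0.001) = 1 + j2.009 → |·| ≈ 2.2441, ∠ ≈ 63.54°
pole (1 + j2009·0.05) = 1 + j100.45 → |·| ≈ 100.45, ∠ ≈ 89.43°
|L| = 1e+04 · 2.2441 / (100.45) ≈ 223.4
Gain = 20 log₁₀(223.4) ≈ 46.98 dB
∠L = (63.54°) − (89.43°) = -25.89°

47.0 dB, -25.9°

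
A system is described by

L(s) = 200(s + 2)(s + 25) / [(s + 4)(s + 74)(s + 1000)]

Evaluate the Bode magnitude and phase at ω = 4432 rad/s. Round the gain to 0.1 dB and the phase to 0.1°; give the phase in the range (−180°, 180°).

-27.1 dB, -76.6°

At s = jω = j4432:
zero (s+2): 2 + j4432 → |·| = √(2²+4432²) = √19642628 ≈ 4432, ∠ = arctan(4432/2) ≈ 89.97°
zero (s+25): 25 + j4432 → |·| = √(25²+4432²) = √19643249 ≈ 4432.1, ∠ = arctan(4432/25) ≈ 89.68°
pole (s+4): 4 + j4432 → |·| = √(4²+4432²) = √19642640 ≈ 4432, ∠ = arctan(4432/4) ≈ 89.95°
pole (s+74): 74 + j4432 → |·| = √(74²+4432²) = √19648100 ≈ 4432.6, ∠ = arctan(4432/74) ≈ 89.04°
pole (s+1000): 1000 + j4432 → |·| = √(1000²+4432²) = √20642624 ≈ 4543.4, ∠ = arctan(4432/1000) ≈ 77.29°
|L| = 200 · 1.9643e+07 / 8.9256e+10 ≈ 0.044015
Gain = 20 log₁₀(0.044015) ≈ -27.13 dB
∠L = 179.65° − 256.28° = -76.63°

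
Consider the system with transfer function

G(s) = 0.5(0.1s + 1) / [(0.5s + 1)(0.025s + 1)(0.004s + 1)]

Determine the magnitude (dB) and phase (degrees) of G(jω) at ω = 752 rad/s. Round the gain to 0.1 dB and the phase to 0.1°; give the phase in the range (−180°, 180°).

At ω = 752 rad/s:
zero (1 + j752·0.1) = 1 + j75.2 → |·| ≈ 75.207, ∠ ≈ 89.24°
pole (1 + j752·0.5) = 1 + j376 → |·| ≈ 376, ∠ ≈ 89.85°
pole (1 + j752·0.025) = 1 + j18.8 → |·| ≈ 18.827, ∠ ≈ 86.96°
pole (1 + j752·0.004) = 1 + j3.008 → |·| ≈ 3.1699, ∠ ≈ 71.61°
|G| = 0.5 · 75.207 / (376 · 18.827 · 3.1699) ≈ 0.0016758
Gain = 20 log₁₀(0.0016758) ≈ -55.52 dB
∠G = (89.24°) − (89.85° + 86.96° + 71.61°) = -159.18°

-55.5 dB, -159.2°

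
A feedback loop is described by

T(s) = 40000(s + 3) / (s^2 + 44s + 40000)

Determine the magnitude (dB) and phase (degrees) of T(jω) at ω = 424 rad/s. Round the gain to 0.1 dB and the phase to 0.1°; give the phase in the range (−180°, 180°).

41.6 dB, -82.8°

At s = jω = j424:
zero (s+3): 3 + j424 → |·| = √(3²+424²) = √179785 ≈ 424.01, ∠ = arctan(424/3) ≈ 89.59°
quadratic: (j424)² + 44·j424 + 40000 = -139776 + j18656 → |·| ≈ 1.4102e+05, ∠ ≈ 172.40°
|T| = 40000 · 424.01 / 1.4102e+05 ≈ 120.27
Gain = 20 log₁₀(120.27) ≈ 41.60 dB
∠T = 89.59° − 172.40° = -82.81°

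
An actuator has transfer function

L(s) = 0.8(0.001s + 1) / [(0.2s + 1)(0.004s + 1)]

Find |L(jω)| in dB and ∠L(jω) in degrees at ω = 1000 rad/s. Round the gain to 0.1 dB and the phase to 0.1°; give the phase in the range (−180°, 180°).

At ω = 1000 rad/s:
zero (1 + j1000·0.001) = 1 + j1 → |·| ≈ 1.4142, ∠ ≈ 45.00°
pole (1 + j1000·0.2) = 1 + j200 → |·| ≈ 200, ∠ ≈ 89.71°
pole (1 + j1000·0.004) = 1 + j4 → |·| ≈ 4.1231, ∠ ≈ 75.96°
|L| = 0.8 · 1.4142 / (200 · 4.1231) ≈ 0.001372
Gain = 20 log₁₀(0.001372) ≈ -57.25 dB
∠L = (45.00°) − (89.71° + 75.96°) = -120.67°

-57.3 dB, -120.7°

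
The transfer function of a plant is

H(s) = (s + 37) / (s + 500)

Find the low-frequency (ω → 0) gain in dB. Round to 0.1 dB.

-22.6 dB

H(0) = 37 / 500 = 0.074
20 log₁₀(0.074) ≈ -22.62 dB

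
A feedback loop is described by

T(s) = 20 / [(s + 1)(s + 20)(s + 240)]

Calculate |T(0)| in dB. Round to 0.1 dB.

-47.6 dB

T(0) = 20 / (1·20·240) ≈ 0.0041667
20 log₁₀(0.0041667) ≈ -47.60 dB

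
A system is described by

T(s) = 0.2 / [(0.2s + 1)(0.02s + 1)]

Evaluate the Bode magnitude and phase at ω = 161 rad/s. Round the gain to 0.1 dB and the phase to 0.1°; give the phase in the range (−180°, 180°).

-54.7 dB, -161.0°

At ω = 161 rad/s:
pole (1 + j161·0.2) = 1 + j32.2 → |·| ≈ 32.216, ∠ ≈ 88.22°
pole (1 + j161·0.02) = 1 + j3.22 → |·| ≈ 3.3717, ∠ ≈ 72.75°
|T| = 0.2 · 1 / (32.216 · 3.3717) ≈ 0.0018412
Gain = 20 log₁₀(0.0018412) ≈ -54.70 dB
∠T = (0°) − (88.22° + 72.75°) = -160.97°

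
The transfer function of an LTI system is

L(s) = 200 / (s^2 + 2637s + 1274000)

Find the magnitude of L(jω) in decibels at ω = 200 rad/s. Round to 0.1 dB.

-76.5 dB

Substitute s = j200:
Numerator: 200 = 200 + j0
Denominator: (j200)^2 + 2637(j200) + 1274000 = 1234000 + j527400
|N| = √(200² + 0²) ≈ 200, ∠N ≈ 0.00°
|D| = √(1234000² + 527400²) ≈ 1.342e+06, ∠D ≈ 23.14°
|L| = 200 / 1.342e+06 ≈ 0.00014903
Gain = 20 log₁₀(0.00014903) ≈ -76.53 dB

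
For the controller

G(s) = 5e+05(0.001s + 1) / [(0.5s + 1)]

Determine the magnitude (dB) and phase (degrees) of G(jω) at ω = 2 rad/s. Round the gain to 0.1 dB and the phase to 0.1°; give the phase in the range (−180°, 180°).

111.0 dB, -44.9°

At ω = 2 rad/s:
zero (1 + j2·0.001) = 1 + j0.002 → |·| ≈ 1, ∠ ≈ 0.11°
pole (1 + j2·0.5) = 1 + j1 → |·| ≈ 1.4142, ∠ ≈ 45.00°
|G| = 5e+05 · 1 / (1.4142) ≈ 3.5356e+05
Gain = 20 log₁₀(3.5356e+05) ≈ 110.97 dB
∠G = (0.11°) − (45.00°) = -44.89°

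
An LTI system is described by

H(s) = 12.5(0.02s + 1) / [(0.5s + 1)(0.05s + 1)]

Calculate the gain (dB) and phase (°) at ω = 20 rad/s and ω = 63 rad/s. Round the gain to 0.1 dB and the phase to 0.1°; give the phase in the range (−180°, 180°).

ω = 20: -0.5 dB, -107.5°; ω = 63: -14.3 dB, -109.0°

At ω = 20 rad/s:
zero (1 + j20·0.02) = 1 + j0.4 → |·| ≈ 1.077, ∠ ≈ 21.80°
pole (1 + j20·0.5) = 1 + j10 → |·| ≈ 10.05, ∠ ≈ 84.29°
pole (1 + j20·0.05) = 1 + j1 → |·| ≈ 1.4142, ∠ ≈ 45.00°
|H| = 12.5 · 1.077 / (10.05 · 1.4142) ≈ 0.94722
Gain = 20 log₁₀(0.94722) ≈ -0.47 dB
∠H = (21.80°) − (84.29° + 45.00°) = -107.49°

At ω = 63 rad/s:
zero (1 + j63·0.02) = 1 + j1.26 → |·| ≈ 1.6086, ∠ ≈ 51.56°
pole (1 + j63·0.5) = 1 + j31.5 → |·| ≈ 31.516, ∠ ≈ 88.18°
pole (1 + j63·0.05) = 1 + j3.15 → |·| ≈ 3.3049, ∠ ≈ 72.39°
|H| = 12.5 · 1.6086 / (31.516 · 3.3049) ≈ 0.19305
Gain = 20 log₁₀(0.19305) ≈ -14.29 dB
∠H = (51.56°) − (88.18° + 72.39°) = -109.01°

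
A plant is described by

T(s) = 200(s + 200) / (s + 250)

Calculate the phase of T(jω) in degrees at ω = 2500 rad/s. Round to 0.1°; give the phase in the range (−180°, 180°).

1.1°

At s = jω = j2500:
zero (s+200): 200 + j2500 → |·| = √(200²+2500²) = √6290000 ≈ 2508, ∠ = arctan(2500/200) ≈ 85.43°
pole (s+250): 250 + j2500 → |·| = √(250²+2500²) = √6312500 ≈ 2512.5, ∠ = arctan(2500/250) ≈ 84.29°
∠T = 85.43° − 84.29° = 1.14°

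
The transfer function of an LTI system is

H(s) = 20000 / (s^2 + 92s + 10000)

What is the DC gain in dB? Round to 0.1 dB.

H(0) = 20000 / 10000 = 2
20 log₁₀(2) ≈ 6.02 dB

6.0 dB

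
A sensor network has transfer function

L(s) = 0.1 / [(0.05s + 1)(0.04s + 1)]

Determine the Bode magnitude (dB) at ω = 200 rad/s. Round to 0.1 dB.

At ω = 200 rad/s:
pole (1 + j200·0.05) = 1 + j10 → |·| ≈ 10.05, ∠ ≈ 84.29°
pole (1 + j200·0.04) = 1 + j8 → |·| ≈ 8.0623, ∠ ≈ 82.87°
|L| = 0.1 · 1 / (10.05 · 8.0623) ≈ 0.0012342
Gain = 20 log₁₀(0.0012342) ≈ -58.17 dB

-58.2 dB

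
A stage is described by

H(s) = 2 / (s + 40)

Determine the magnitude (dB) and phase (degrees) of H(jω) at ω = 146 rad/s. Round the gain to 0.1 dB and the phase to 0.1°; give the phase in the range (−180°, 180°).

Substitute s = j146:
Numerator: 2 = 2 + j0
Denominator: (j146) + 40 = 40 + j146
|N| = √(2² + 0²) ≈ 2, ∠N ≈ 0.00°
|D| = √(40² + 146²) ≈ 151.38, ∠D ≈ 74.68°
|H| = 2 / 151.38 ≈ 0.013212
Gain = 20 log₁₀(0.013212) ≈ -37.58 dB
∠H = 0.00° − 74.68° = -74.68°

-37.6 dB, -74.7°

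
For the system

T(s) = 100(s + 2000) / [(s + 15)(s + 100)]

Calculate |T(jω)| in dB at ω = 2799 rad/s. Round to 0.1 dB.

-27.2 dB

At s = jω = j2799:
zero (s+2000): 2000 + j2799 → |·| = √(2000²+2799²) = √11834401 ≈ 3440.1, ∠ = arctan(2799/2000) ≈ 54.45°
pole (s+15): 15 + j2799 → |·| = √(15²+2799²) = √7834626 ≈ 2799, ∠ = arctan(2799/15) ≈ 89.69°
pole (s+100): 100 + j2799 → |·| = √(100²+2799²) = √7844401 ≈ 2800.8, ∠ = arctan(2799/100) ≈ 87.95°
|T| = 100 · 3440.1 / 7.8394e+06 ≈ 0.043882
Gain = 20 log₁₀(0.043882) ≈ -27.15 dB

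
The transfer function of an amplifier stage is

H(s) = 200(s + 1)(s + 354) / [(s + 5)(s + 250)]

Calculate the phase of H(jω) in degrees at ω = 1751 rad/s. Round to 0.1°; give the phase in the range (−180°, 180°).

-3.2°

At s = jω = j1751:
zero (s+1): 1 + j1751 → |·| = √(1²+1751²) = √3066002 ≈ 1751, ∠ = arctan(1751/1) ≈ 89.97°
zero (s+354): 354 + j1751 → |·| = √(354²+1751²) = √3191317 ≈ 1786.4, ∠ = arctan(1751/354) ≈ 78.57°
pole (s+5): 5 + j1751 → |·| = √(5²+1751²) = √3066026 ≈ 1751, ∠ = arctan(1751/5) ≈ 89.84°
pole (s+250): 250 + j1751 → |·| = √(250²+1751²) = √3128501 ≈ 1768.8, ∠ = arctan(1751/250) ≈ 81.87°
∠H = 168.54° − 171.71° = -3.17°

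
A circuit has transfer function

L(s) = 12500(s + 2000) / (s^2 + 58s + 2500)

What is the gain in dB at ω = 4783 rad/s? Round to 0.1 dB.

9.0 dB

At s = jω = j4783:
zero (s+2000): 2000 + j4783 → |·| = √(2000²+4783²) = √26877089 ≈ 5184.3, ∠ = arctan(4783/2000) ≈ 67.31°
quadratic: (j4783)² + 58·j4783 + 2500 = -22874589 + j277414 → |·| ≈ 2.2876e+07, ∠ ≈ 179.31°
|L| = 12500 · 5184.3 / 2.2876e+07 ≈ 2.8328
Gain = 20 log₁₀(2.8328) ≈ 9.04 dB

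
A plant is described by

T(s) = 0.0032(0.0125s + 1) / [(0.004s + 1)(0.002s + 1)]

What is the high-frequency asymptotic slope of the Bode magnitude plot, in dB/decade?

-20 dB/decade

Each pole contributes −20 dB/decade at high frequency; each zero contributes +20 dB/decade.
Net: 1 zero(s) − 2 pole(s) → -20 dB/decade.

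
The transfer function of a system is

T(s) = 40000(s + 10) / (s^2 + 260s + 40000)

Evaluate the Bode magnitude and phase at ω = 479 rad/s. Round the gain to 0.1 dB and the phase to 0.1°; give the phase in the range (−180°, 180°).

38.5 dB, -57.9°

At s = jω = j479:
zero (s+10): 10 + j479 → |·| = √(10²+479²) = √229541 ≈ 479.1, ∠ = arctan(479/10) ≈ 88.80°
quadratic: (j479)² + 260·j479 + 40000 = -189441 + j124540 → |·| ≈ 2.2671e+05, ∠ ≈ 146.68°
|T| = 40000 · 479.1 / 2.2671e+05 ≈ 84.531
Gain = 20 log₁₀(84.531) ≈ 38.54 dB
∠T = 88.80° − 146.68° = -57.88°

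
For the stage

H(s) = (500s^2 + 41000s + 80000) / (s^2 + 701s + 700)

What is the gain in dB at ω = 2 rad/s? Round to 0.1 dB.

Substitute s = j2:
Numerator: 500(j2)^2 + 41000(j2) + 80000 = 78000 + j82000
Denominator: (j2)^2 + 701(j2) + 700 = 696 + j1402
|N| = √(78000² + 82000²) ≈ 1.1317e+05, ∠N ≈ 46.43°
|D| = √(696² + 1402²) ≈ 1565.3, ∠D ≈ 63.60°
|H| = 1.1317e+05 / 1565.3 ≈ 72.299
Gain = 20 log₁₀(72.299) ≈ 37.18 dB

37.2 dB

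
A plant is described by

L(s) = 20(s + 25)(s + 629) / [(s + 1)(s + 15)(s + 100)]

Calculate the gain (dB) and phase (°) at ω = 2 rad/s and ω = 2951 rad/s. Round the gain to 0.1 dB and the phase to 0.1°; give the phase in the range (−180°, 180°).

At s = jω = j2:
zero (s+25): 25 + j2 → |·| = √(25²+2²) = √629 ≈ 25.08, ∠ = arctan(2/25) ≈ 4.57°
zero (s+629): 629 + j2 → |·| = √(629²+2²) = √395645 ≈ 629, ∠ = arctan(2/629) ≈ 0.18°
pole (s+1): 1 + j2 → |·| = √(1²+2²) = √5 ≈ 2.2361, ∠ = arctan(2/1) ≈ 63.43°
pole (s+15): 15 + j2 → |·| = √(15²+2²) = √229 ≈ 15.133, ∠ = arctan(2/15) ≈ 7.59°
pole (s+100): 100 + j2 → |·| = √(100²+2²) = √10004 ≈ 100.02, ∠ = arctan(2/100) ≈ 1.15°
|L| = 20 · 15775 / 3384.6 ≈ 93.216
Gain = 20 log₁₀(93.216) ≈ 39.39 dB
∠L = 4.75° − 72.17° = -67.42°

At s = jω = j2951:
zero (s+25): 25 + j2951 → |·| = √(25²+2951²) = √8709026 ≈ 2951.1, ∠ = arctan(2951/25) ≈ 89.51°
zero (s+629): 629 + j2951 → |·| = √(629²+2951²) = √9104042 ≈ 3017.3, ∠ = arctan(2951/629) ≈ 77.97°
pole (s+1): 1 + j2951 → |·| = √(1²+2951²) = √8708402 ≈ 2951, ∠ = arctan(2951/1) ≈ 89.98°
pole (s+15): 15 + j2951 → |·| = √(15²+2951²) = √8708626 ≈ 2951, ∠ = arctan(2951/15) ≈ 89.71°
pole (s+100): 100 + j2951 → |·| = √(100²+2951²) = √8718401 ≈ 2952.7, ∠ = arctan(2951/100) ≈ 88.06°
|L| = 20 · 8.9044e+06 / 2.5713e+10 ≈ 0.006926
Gain = 20 log₁₀(0.006926) ≈ -43.19 dB
∠L = 167.48° − 267.75° = -100.27°

ω = 2: 39.4 dB, -67.4°; ω = 2951: -43.2 dB, -100.3°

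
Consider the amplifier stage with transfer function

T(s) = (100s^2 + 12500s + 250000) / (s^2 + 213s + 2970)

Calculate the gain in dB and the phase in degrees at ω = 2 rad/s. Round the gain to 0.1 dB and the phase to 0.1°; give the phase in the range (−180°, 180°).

Substitute s = j2:
Numerator: 100(j2)^2 + 12500(j2) + 250000 = 249600 + j25000
Denominator: (j2)^2 + 213(j2) + 2970 = 2966 + j426
|N| = √(249600² + 25000²) ≈ 2.5085e+05, ∠N ≈ 5.72°
|D| = √(2966² + 426²) ≈ 2996.4, ∠D ≈ 8.17°
|T| = 2.5085e+05 / 2996.4 ≈ 83.717
Gain = 20 log₁₀(83.717) ≈ 38.46 dB
∠T = 5.72° − 8.17° = -2.45°

38.5 dB, -2.5°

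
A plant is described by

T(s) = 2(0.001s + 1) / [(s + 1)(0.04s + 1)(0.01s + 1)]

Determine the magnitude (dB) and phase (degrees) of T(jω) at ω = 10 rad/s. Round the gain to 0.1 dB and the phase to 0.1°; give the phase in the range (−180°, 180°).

At ω = 10 rad/s:
zero (1 + j10·0.001) = 1 + j0.01 → |·| ≈ 1, ∠ ≈ 0.57°
pole (1 + j10·1) = 1 + j10 → |·| ≈ 10.05, ∠ ≈ 84.29°
pole (1 + j10·0.04) = 1 + j0.4 → |·| ≈ 1.077, ∠ ≈ 21.80°
pole (1 + j10·0.01) = 1 + j0.1 → |·| ≈ 1.005, ∠ ≈ 5.71°
|T| = 2 · 1 / (10.05 · 1.077 · 1.005) ≈ 0.18386
Gain = 20 log₁₀(0.18386) ≈ -14.71 dB
∠T = (0.57°) − (84.29° + 21.80° + 5.71°) = -111.23°

-14.7 dB, -111.2°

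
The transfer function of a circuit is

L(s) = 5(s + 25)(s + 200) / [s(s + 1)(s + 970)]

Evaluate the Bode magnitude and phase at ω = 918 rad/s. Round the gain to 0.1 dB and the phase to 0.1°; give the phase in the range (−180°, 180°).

At s = jω = j918:
zero (s+25): 25 + j918 → |·| = √(25²+918²) = √843349 ≈ 918.34, ∠ = arctan(918/25) ≈ 88.44°
zero (s+200): 200 + j918 → |·| = √(200²+918²) = √882724 ≈ 939.53, ∠ = arctan(918/200) ≈ 77.71°
pole (s+1): 1 + j918 → |·| = √(1²+918²) = √842725 ≈ 918, ∠ = arctan(918/1) ≈ 89.94°
pole (s+970): 970 + j918 → |·| = √(970²+918²) = √1783624 ≈ 1335.5, ∠ = arctan(918/970) ≈ 43.42°
pole at origin: |s| = 918, ∠ = 90.00° (in denominator)
|L| = 5 · 8.6281e+05 / 1.1255e+09 ≈ 0.003833
Gain = 20 log₁₀(0.003833) ≈ -48.33 dB
∠L = 166.15° − 223.36° = -57.21°

-48.3 dB, -57.2°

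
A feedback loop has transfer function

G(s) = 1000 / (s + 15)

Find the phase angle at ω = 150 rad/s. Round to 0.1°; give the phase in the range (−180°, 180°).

Substitute s = j150:
Numerator: 1000 = 1000 + j0
Denominator: (j150) + 15 = 15 + j150
|N| = √(1000² + 0²) ≈ 1000, ∠N ≈ 0.00°
|D| = √(15² + 150²) ≈ 150.75, ∠D ≈ 84.29°
∠G = 0.00° − 84.29° = -84.29°

-84.3°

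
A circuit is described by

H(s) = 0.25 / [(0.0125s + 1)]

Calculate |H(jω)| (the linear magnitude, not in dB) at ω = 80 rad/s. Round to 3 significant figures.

0.177

At ω = 80 rad/s:
pole (1 + j80·0.0125) = 1 + j1 → |·| ≈ 1.4142, ∠ ≈ 45.00°
|H| = 0.25 · 1 / (1.4142) ≈ 0.17678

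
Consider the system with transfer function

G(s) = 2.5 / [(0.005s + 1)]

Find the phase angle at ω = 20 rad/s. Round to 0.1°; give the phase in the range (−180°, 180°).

-5.7°

At ω = 20 rad/s:
pole (1 + j20·0.005) = 1 + j0.1 → |·| ≈ 1.005, ∠ ≈ 5.71°
∠G = (0°) − (5.71°) = -5.71°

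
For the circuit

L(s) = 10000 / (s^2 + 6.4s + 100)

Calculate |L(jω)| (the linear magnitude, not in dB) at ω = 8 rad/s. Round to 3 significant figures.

160

At s = jω = j8:
quadratic: (j8)² + 6.4·j8 + 100 = 36 + j51.2 → |·| ≈ 62.589, ∠ ≈ 54.89°
|L| = 10000 / 62.589 ≈ 159.77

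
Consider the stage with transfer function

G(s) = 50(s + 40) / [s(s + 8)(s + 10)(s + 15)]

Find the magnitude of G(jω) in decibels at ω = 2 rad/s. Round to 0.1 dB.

At s = jω = j2:
zero (s+40): 40 + j2 → |·| = √(40²+2²) = √1604 ≈ 40.05, ∠ = arctan(2/40) ≈ 2.86°
pole (s+8): 8 + j2 → |·| = √(8²+2²) = √68 ≈ 8.2462, ∠ = arctan(2/8) ≈ 14.04°
pole (s+10): 10 + j2 → |·| = √(10²+2²) = √104 ≈ 10.198, ∠ = arctan(2/10) ≈ 11.31°
pole (s+15): 15 + j2 → |·| = √(15²+2²) = √229 ≈ 15.133, ∠ = arctan(2/15) ≈ 7.59°
pole at origin: |s| = 2, ∠ = 90.00° (in denominator)
|G| = 50 · 40.05 / 2545.2 ≈ 0.78678
Gain = 20 log₁₀(0.78678) ≈ -2.08 dB

-2.1 dB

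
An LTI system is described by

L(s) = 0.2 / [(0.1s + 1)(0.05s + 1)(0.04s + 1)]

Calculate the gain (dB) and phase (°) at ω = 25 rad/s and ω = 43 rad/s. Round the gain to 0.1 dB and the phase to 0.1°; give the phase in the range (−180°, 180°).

ω = 25: -29.7 dB, -164.5°; ω = 43: -40.4 dB, 158.2°

At ω = 25 rad/s:
pole (1 + j25·0.1) = 1 + j2.5 → |·| ≈ 2.6926, ∠ ≈ 68.20°
pole (1 + j25·0.05) = 1 + j1.25 → |·| ≈ 1.6008, ∠ ≈ 51.34°
pole (1 + j25·0.04) = 1 + j1 → |·| ≈ 1.4142, ∠ ≈ 45.00°
|L| = 0.2 · 1 / (2.6926 · 1.6008 · 1.4142) ≈ 0.03281
Gain = 20 log₁₀(0.03281) ≈ -29.68 dB
∠L = (0°) − (68.20° + 51.34° + 45.00°) = -164.54°

At ω = 43 rad/s:
pole (1 + j43·0.1) = 1 + j4.3 → |·| ≈ 4.4147, ∠ ≈ 76.91°
pole (1 + j43·0.05) = 1 + j2.15 → |·| ≈ 2.3712, ∠ ≈ 65.06°
pole (1 + j43·0.04) = 1 + j1.72 → |·| ≈ 1.9896, ∠ ≈ 59.83°
|L| = 0.2 · 1 / (4.4147 · 2.3712 · 1.9896) ≈ 0.0096027
Gain = 20 log₁₀(0.0096027) ≈ -40.35 dB
∠L = (0°) − (76.91° + 65.06° + 59.83°) = -201.80° ≡ 158.20° (principal value)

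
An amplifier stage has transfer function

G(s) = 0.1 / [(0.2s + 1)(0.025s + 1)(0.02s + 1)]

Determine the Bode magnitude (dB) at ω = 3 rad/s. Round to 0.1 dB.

-21.4 dB

At ω = 3 rad/s:
pole (1 + j3·0.2) = 1 + j0.6 → |·| ≈ 1.1662, ∠ ≈ 30.96°
pole (1 + j3·0.025) = 1 + j0.075 → |·| ≈ 1.0028, ∠ ≈ 4.29°
pole (1 + j3·0.02) = 1 + j0.06 → |·| ≈ 1.0018, ∠ ≈ 3.43°
|G| = 0.1 · 1 / (1.1662 · 1.0028 · 1.0018) ≈ 0.085356
Gain = 20 log₁₀(0.085356) ≈ -21.38 dB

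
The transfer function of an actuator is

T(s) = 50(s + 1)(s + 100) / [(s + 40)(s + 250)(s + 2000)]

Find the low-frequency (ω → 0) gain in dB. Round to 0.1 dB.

-72.0 dB

T(0) = 50·1·100 / (40·250·2000) = 0.00025
20 log₁₀(0.00025) ≈ -72.04 dB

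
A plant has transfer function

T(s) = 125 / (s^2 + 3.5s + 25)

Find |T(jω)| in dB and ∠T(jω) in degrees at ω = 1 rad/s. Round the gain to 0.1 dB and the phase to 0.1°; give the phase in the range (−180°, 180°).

14.2 dB, -8.3°

At s = jω = j1:
quadratic: (j1)² + 3.5·j1 + 25 = 24 + j3.5 → |·| ≈ 24.254, ∠ ≈ 8.30°
|T| = 125 / 24.254 ≈ 5.1538
Gain = 20 log₁₀(5.1538) ≈ 14.24 dB
∠T = 0.00° − 8.30° = -8.30°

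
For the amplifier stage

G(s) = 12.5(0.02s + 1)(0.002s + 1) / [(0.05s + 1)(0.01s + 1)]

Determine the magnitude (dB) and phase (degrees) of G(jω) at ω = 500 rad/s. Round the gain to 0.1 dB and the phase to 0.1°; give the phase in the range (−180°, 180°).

At ω = 500 rad/s:
zero (1 + j500·0.02) = 1 + j10 → |·| ≈ 10.05, ∠ ≈ 84.29°
zero (1 + j500·0.002) = 1 + j1 → |·| ≈ 1.4142, ∠ ≈ 45.00°
pole (1 + j500·0.05) = 1 + j25 → |·| ≈ 25.02, ∠ ≈ 87.71°
pole (1 + j500·0.01) = 1 + j5 → |·| ≈ 5.099, ∠ ≈ 78.69°
|G| = 12.5 · 10.05 · 1.4142 / (25.02 · 5.099) ≈ 1.3926
Gain = 20 log₁₀(1.3926) ≈ 2.88 dB
∠G = (84.29° + 45.00°) − (87.71° + 78.69°) = -37.11°

2.9 dB, -37.1°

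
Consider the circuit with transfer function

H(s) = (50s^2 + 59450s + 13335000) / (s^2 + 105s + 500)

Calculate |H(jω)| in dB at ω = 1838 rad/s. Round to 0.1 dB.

Substitute s = j1838:
Numerator: 50(j1838)^2 + 59450(j1838) + 13335000 = -155577200 + j109269100
Denominator: (j1838)^2 + 105(j1838) + 500 = -3377744 + j192990
|N| = √(155577200² + 109269100²) ≈ 1.9012e+08, ∠N ≈ 144.92°
|D| = √(3377744² + 192990²) ≈ 3.3833e+06, ∠D ≈ 176.73°
|H| = 1.9012e+08 / 3.3833e+06 ≈ 56.194
Gain = 20 log₁₀(56.194) ≈ 34.99 dB

35.0 dB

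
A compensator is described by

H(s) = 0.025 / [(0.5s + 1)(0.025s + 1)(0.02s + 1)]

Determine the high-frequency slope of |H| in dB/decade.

-60 dB/decade

Each pole contributes −20 dB/decade at high frequency; each zero contributes +20 dB/decade.
Net: 0 zero(s) − 3 pole(s) → -60 dB/decade.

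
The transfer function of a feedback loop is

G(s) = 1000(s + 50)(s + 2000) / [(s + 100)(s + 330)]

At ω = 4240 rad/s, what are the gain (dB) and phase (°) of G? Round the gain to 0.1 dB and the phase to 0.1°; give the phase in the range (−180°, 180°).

60.8 dB, -20.1°

At s = jω = j4240:
zero (s+50): 50 + j4240 → |·| = √(50²+4240²) = √17980100 ≈ 4240.3, ∠ = arctan(4240/50) ≈ 89.32°
zero (s+2000): 2000 + j4240 → |·| = √(2000²+4240²) = √21977600 ≈ 4688, ∠ = arctan(4240/2000) ≈ 64.75°
pole (s+100): 100 + j4240 → |·| = √(100²+4240²) = √17987600 ≈ 4241.2, ∠ = arctan(4240/100) ≈ 88.65°
pole (s+330): 330 + j4240 → |·| = √(330²+4240²) = √18086500 ≈ 4252.8, ∠ = arctan(4240/330) ≈ 85.55°
|G| = 1000 · 1.9879e+07 / 1.8037e+07 ≈ 1102.1
Gain = 20 log₁₀(1102.1) ≈ 60.84 dB
∠G = 154.07° − 174.20° = -20.13°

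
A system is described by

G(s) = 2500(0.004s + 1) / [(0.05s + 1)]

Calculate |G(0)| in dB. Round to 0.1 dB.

68.0 dB

G(0) = 2500 · 1 / 1 = 2500
20 log₁₀(2500) ≈ 67.96 dB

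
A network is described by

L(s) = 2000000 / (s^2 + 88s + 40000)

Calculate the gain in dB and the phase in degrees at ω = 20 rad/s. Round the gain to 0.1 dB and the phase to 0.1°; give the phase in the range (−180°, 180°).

34.1 dB, -2.5°

At s = jω = j20:
quadratic: (j20)² + 88·j20 + 40000 = 39600 + j1760 → |·| ≈ 39639, ∠ ≈ 2.54°
|L| = 2000000 / 39639 ≈ 50.455
Gain = 20 log₁₀(50.455) ≈ 34.06 dB
∠L = 0.00° − 2.54° = -2.54°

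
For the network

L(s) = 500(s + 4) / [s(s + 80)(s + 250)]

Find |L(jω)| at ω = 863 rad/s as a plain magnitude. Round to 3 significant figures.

At s = jω = j863:
zero (s+4): 4 + j863 → |·| = √(4²+863²) = √744785 ≈ 863.01, ∠ = arctan(863/4) ≈ 89.73°
pole (s+80): 80 + j863 → |·| = √(80²+863²) = √751169 ≈ 866.7, ∠ = arctan(863/80) ≈ 84.70°
pole (s+250): 250 + j863 → |·| = √(250²+863²) = √807269 ≈ 898.48, ∠ = arctan(863/250) ≈ 73.84°
pole at origin: |s| = 863, ∠ = 90.00° (in denominator)
|L| = 500 · 863.01 / 6.7203e+08 ≈ 0.00064209

0.000642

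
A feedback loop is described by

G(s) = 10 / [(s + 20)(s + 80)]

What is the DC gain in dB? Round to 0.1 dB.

G(0) = 10 / (20·80) = 0.00625
20 log₁₀(0.00625) ≈ -44.08 dB

-44.1 dB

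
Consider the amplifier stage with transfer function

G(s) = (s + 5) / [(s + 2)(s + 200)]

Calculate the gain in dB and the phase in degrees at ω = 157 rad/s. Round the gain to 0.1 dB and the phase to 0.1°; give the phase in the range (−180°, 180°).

-48.1 dB, -39.2°

At s = jω = j157:
zero (s+5): 5 + j157 → |·| = √(5²+157²) = √24674 ≈ 157.08, ∠ = arctan(157/5) ≈ 88.18°
pole (s+2): 2 + j157 → |·| = √(2²+157²) = √24653 ≈ 157.01, ∠ = arctan(157/2) ≈ 89.27°
pole (s+200): 200 + j157 → |·| = √(200²+157²) = √64649 ≈ 254.26, ∠ = arctan(157/200) ≈ 38.13°
|G| = 1 · 157.08 / 39921 ≈ 0.0039348
Gain = 20 log₁₀(0.0039348) ≈ -48.10 dB
∠G = 88.18° − 127.40° = -39.22°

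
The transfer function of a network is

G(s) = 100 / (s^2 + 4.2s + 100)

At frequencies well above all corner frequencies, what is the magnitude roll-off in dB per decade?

-40 dB/decade

Each pole contributes −20 dB/decade at high frequency; each zero contributes +20 dB/decade.
Net: 0 zero(s) − 2 pole(s) → -40 dB/decade.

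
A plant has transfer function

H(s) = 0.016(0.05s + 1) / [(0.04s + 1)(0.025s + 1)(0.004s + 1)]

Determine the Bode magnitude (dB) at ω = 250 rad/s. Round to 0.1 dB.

-53.0 dB

At ω = 250 rad/s:
zero (1 + j250·0.05) = 1 + j12.5 → |·| ≈ 12.54, ∠ ≈ 85.43°
pole (1 + j250·0.04) = 1 + j10 → |·| ≈ 10.05, ∠ ≈ 84.29°
pole (1 + j250·0.025) = 1 + j6.25 → |·| ≈ 6.3295, ∠ ≈ 80.91°
pole (1 + j250·0.004) = 1 + j1 → |·| ≈ 1.4142, ∠ ≈ 45.00°
|H| = 0.016 · 12.54 / (10.05 · 6.3295 · 1.4142) ≈ 0.0022303
Gain = 20 log₁₀(0.0022303) ≈ -53.03 dB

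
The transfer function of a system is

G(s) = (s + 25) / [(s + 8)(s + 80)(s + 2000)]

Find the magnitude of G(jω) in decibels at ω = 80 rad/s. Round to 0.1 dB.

At s = jω = j80:
zero (s+25): 25 + j80 → |·| = √(25²+80²) = √7025 ≈ 83.815, ∠ = arctan(80/25) ≈ 72.65°
pole (s+8): 8 + j80 → |·| = √(8²+80²) = √6464 ≈ 80.399, ∠ = arctan(80/8) ≈ 84.29°
pole (s+80): 80 + j80 → |·| = √(80²+80²) = √12800 ≈ 113.14, ∠ = arctan(80/80) ≈ 45.00°
pole (s+2000): 2000 + j80 → |·| = √(2000²+80²) = √4006400 ≈ 2001.6, ∠ = arctan(80/2000) ≈ 2.29°
|G| = 1 · 83.815 / 1.8207e+07 ≈ 4.6034e-06
Gain = 20 log₁₀(4.6034e-06) ≈ -106.74 dB

-106.7 dB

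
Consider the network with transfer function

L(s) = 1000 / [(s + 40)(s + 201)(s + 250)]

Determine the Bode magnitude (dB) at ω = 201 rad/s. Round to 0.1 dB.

-85.4 dB

At s = jω = j201:
pole (s+40): 40 + j201 → |·| = √(40²+201²) = √42001 ≈ 204.94, ∠ = arctan(201/40) ≈ 78.74°
pole (s+201): 201 + j201 → |·| = √(201²+201²) = √80802 ≈ 284.26, ∠ = arctan(201/201) ≈ 45.00°
pole (s+250): 250 + j201 → |·| = √(250²+201²) = √102901 ≈ 320.78, ∠ = arctan(201/250) ≈ 38.80°
|L| = 1000 / 1.8687e+07 ≈ 5.3513e-05
Gain = 20 log₁₀(5.3513e-05) ≈ -85.43 dB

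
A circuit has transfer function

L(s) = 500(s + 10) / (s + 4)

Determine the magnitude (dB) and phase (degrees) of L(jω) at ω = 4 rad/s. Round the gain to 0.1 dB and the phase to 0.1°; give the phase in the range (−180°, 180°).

At s = jω = j4:
zero (s+10): 10 + j4 → |·| = √(10²+4²) = √116 ≈ 10.77, ∠ = arctan(4/10) ≈ 21.80°
pole (s+4): 4 + j4 → |·| = √(4²+4²) = √32 ≈ 5.6569, ∠ = arctan(4/4) ≈ 45.00°
|L| = 500 · 10.77 / 5.6569 ≈ 951.93
Gain = 20 log₁₀(951.93) ≈ 59.57 dB
∠L = 21.80° − 45.00° = -23.20°

59.6 dB, -23.2°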